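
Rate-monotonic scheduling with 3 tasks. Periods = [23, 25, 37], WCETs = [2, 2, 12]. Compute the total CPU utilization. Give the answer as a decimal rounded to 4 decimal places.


Compute individual utilizations (exact fractions):
  Task 1: C/T = 2/23 (approx. 0.087)
  Task 2: C/T = 2/25 (approx. 0.08)
  Task 3: C/T = 12/37 (approx. 0.3243)
Total utilization U = 2/23 + 2/25 + 12/37 = 10452/21275
Rounded to 4 decimal places: U = 0.4913
RM (Liu & Layland) bound for 3 tasks = 0.779763; compare with U = 10452/21275 (approx. 0.491281)
U <= bound, so schedulable by RM sufficient condition.

0.4913


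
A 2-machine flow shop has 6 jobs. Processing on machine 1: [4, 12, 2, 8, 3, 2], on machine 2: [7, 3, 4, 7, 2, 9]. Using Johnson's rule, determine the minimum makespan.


Apply Johnson's rule:
  Group 1 (a <= b): [(3, 2, 4), (6, 2, 9), (1, 4, 7)]
  Group 2 (a > b): [(4, 8, 7), (2, 12, 3), (5, 3, 2)]
Optimal job order: [3, 6, 1, 4, 2, 5]
Schedule:
  Job 3: M1 done at 2, M2 done at 6
  Job 6: M1 done at 4, M2 done at 15
  Job 1: M1 done at 8, M2 done at 22
  Job 4: M1 done at 16, M2 done at 29
  Job 2: M1 done at 28, M2 done at 32
  Job 5: M1 done at 31, M2 done at 34
Makespan = 34

34


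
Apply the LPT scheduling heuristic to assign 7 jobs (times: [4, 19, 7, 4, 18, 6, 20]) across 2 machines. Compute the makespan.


Sort jobs in decreasing order (LPT): [20, 19, 18, 7, 6, 4, 4]
Assign each job to the least loaded machine:
  Machine 1: jobs [20, 7, 6, 4, 4], load = 41
  Machine 2: jobs [19, 18], load = 37
Makespan = max load = 41

41


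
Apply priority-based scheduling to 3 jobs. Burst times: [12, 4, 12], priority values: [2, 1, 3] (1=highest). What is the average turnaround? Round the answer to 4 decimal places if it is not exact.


Sort by priority (ascending = highest first):
Order: [(1, 4), (2, 12), (3, 12)]
Completion times:
  Priority 1, burst=4, C=4
  Priority 2, burst=12, C=16
  Priority 3, burst=12, C=28
Average turnaround = 48/3 = 16.0

16.0


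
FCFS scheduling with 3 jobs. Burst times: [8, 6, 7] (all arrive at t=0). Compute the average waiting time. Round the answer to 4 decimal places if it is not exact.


FCFS order (as given): [8, 6, 7]
Waiting times:
  Job 1: wait = 0
  Job 2: wait = 8
  Job 3: wait = 14
Sum of waiting times = 22
Average waiting time = 22/3 = 7.3333

7.3333


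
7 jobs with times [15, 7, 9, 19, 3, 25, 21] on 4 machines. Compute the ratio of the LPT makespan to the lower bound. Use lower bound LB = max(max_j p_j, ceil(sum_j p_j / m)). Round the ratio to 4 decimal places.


LPT order: [25, 21, 19, 15, 9, 7, 3]
Machine loads after assignment: [25, 24, 26, 24]
LPT makespan = 26
Lower bound = max(max_job, ceil(total/4)) = max(25, 25) = 25
Ratio = 26 / 25 = 1.04

1.04


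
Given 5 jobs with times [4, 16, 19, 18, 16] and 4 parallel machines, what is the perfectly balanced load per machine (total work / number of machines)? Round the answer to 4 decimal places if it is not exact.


Total processing time = 4 + 16 + 19 + 18 + 16 = 73
Number of machines = 4
Ideal balanced load = 73 / 4 = 18.25

18.25


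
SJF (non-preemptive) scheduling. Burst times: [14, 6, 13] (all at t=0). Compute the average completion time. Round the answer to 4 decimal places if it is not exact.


SJF order (ascending): [6, 13, 14]
Completion times:
  Job 1: burst=6, C=6
  Job 2: burst=13, C=19
  Job 3: burst=14, C=33
Average completion = 58/3 = 19.3333

19.3333


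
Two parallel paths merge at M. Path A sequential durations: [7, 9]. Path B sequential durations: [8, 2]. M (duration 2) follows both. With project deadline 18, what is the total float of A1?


Forward pass: ES(A1) = sum of predecessors on chain A = 0
EF = ES + duration = 0 + 7 = 7
Backward pass: LF(M) = deadline = 18; LS(M) = 18 - 2 = 16
LF(A1) = LS(M) - sum(successors on chain A) = 16 - 9 = 7
LS = LF - duration = 7 - 7 = 0
Total float = LS - ES = 0 - 0 = 0

0


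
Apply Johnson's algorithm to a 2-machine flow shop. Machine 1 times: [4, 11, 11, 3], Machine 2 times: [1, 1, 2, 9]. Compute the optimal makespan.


Apply Johnson's rule:
  Group 1 (a <= b): [(4, 3, 9)]
  Group 2 (a > b): [(3, 11, 2), (1, 4, 1), (2, 11, 1)]
Optimal job order: [4, 3, 1, 2]
Schedule:
  Job 4: M1 done at 3, M2 done at 12
  Job 3: M1 done at 14, M2 done at 16
  Job 1: M1 done at 18, M2 done at 19
  Job 2: M1 done at 29, M2 done at 30
Makespan = 30

30


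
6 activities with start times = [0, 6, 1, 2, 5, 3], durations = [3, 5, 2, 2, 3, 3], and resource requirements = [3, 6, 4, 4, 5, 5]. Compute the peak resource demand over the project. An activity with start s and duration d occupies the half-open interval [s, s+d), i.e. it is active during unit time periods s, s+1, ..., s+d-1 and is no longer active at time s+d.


Each activity i is active on [start_i, start_i + duration_i).
Compute total resource usage per time slot:
  t=0: active resources = [3], total = 3
  t=1: active resources = [3, 4], total = 7
  t=2: active resources = [3, 4, 4], total = 11
  t=3: active resources = [4, 5], total = 9
  t=4: active resources = [5], total = 5
  t=5: active resources = [5, 5], total = 10
  t=6: active resources = [6, 5], total = 11
  t=7: active resources = [6, 5], total = 11
  t=8: active resources = [6], total = 6
  t=9: active resources = [6], total = 6
  t=10: active resources = [6], total = 6
Peak resource demand = 11

11


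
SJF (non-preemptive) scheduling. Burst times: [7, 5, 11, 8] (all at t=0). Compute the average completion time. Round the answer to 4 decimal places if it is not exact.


SJF order (ascending): [5, 7, 8, 11]
Completion times:
  Job 1: burst=5, C=5
  Job 2: burst=7, C=12
  Job 3: burst=8, C=20
  Job 4: burst=11, C=31
Average completion = 68/4 = 17.0

17.0


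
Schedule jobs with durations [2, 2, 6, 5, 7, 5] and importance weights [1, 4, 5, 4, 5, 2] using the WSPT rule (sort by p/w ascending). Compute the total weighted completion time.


Compute p/w ratios and sort ascending (WSPT): [(2, 4), (6, 5), (5, 4), (7, 5), (2, 1), (5, 2)]
Compute weighted completion times:
  Job (p=2,w=4): C=2, w*C=4*2=8
  Job (p=6,w=5): C=8, w*C=5*8=40
  Job (p=5,w=4): C=13, w*C=4*13=52
  Job (p=7,w=5): C=20, w*C=5*20=100
  Job (p=2,w=1): C=22, w*C=1*22=22
  Job (p=5,w=2): C=27, w*C=2*27=54
Total weighted completion time = 276

276


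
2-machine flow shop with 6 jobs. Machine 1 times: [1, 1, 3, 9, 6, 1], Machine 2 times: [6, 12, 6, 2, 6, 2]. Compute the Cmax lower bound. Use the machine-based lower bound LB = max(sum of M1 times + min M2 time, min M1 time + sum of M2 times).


LB1 = sum(M1 times) + min(M2 times) = 21 + 2 = 23
LB2 = min(M1 times) + sum(M2 times) = 1 + 34 = 35
Lower bound = max(LB1, LB2) = max(23, 35) = 35

35


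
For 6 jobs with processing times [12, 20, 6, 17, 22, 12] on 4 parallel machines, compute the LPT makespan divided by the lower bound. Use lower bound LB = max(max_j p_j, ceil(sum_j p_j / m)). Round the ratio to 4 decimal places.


LPT order: [22, 20, 17, 12, 12, 6]
Machine loads after assignment: [22, 20, 23, 24]
LPT makespan = 24
Lower bound = max(max_job, ceil(total/4)) = max(22, 23) = 23
Ratio = 24 / 23 = 1.0435

1.0435


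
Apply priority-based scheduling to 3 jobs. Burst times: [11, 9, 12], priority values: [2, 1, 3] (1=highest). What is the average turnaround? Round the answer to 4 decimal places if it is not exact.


Sort by priority (ascending = highest first):
Order: [(1, 9), (2, 11), (3, 12)]
Completion times:
  Priority 1, burst=9, C=9
  Priority 2, burst=11, C=20
  Priority 3, burst=12, C=32
Average turnaround = 61/3 = 20.3333

20.3333


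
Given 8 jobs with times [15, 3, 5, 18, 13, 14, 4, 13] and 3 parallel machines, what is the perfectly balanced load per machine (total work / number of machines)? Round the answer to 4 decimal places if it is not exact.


Total processing time = 15 + 3 + 5 + 18 + 13 + 14 + 4 + 13 = 85
Number of machines = 3
Ideal balanced load = 85 / 3 = 28.3333

28.3333


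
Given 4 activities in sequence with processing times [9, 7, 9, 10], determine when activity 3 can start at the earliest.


Activity 3 starts after activities 1 through 2 complete.
Predecessor durations: [9, 7]
ES = 9 + 7 = 16

16


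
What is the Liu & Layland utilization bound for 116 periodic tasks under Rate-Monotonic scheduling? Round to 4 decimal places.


Compute 2^(1/116) = 1.0059932951
Subtract 1: 1.0059932951 - 1 = 0.0059932951
Multiply by n: 116 * 0.0059932951 = 0.6952222316
Round to 4 dp: 0.6952

0.6952


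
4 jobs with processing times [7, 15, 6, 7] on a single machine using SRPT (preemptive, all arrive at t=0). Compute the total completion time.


Since all jobs arrive at t=0, SRPT equals SPT ordering.
SPT order: [6, 7, 7, 15]
Completion times:
  Job 1: p=6, C=6
  Job 2: p=7, C=13
  Job 3: p=7, C=20
  Job 4: p=15, C=35
Total completion time = 6 + 13 + 20 + 35 = 74

74


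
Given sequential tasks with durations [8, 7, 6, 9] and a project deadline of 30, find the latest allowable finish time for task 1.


LF(activity 1) = deadline - sum of successor durations
Successors: activities 2 through 4 with durations [7, 6, 9]
Sum of successor durations = 22
LF = 30 - 22 = 8

8


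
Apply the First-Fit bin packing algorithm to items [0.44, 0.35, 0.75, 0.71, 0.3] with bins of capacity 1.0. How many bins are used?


Place items sequentially using First-Fit:
  Item 0.44 -> new Bin 1
  Item 0.35 -> Bin 1 (now 0.79)
  Item 0.75 -> new Bin 2
  Item 0.71 -> new Bin 3
  Item 0.3 -> new Bin 4
Total bins used = 4

4


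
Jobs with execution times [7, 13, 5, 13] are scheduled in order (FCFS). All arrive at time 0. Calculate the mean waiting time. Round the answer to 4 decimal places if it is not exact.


FCFS order (as given): [7, 13, 5, 13]
Waiting times:
  Job 1: wait = 0
  Job 2: wait = 7
  Job 3: wait = 20
  Job 4: wait = 25
Sum of waiting times = 52
Average waiting time = 52/4 = 13.0

13.0


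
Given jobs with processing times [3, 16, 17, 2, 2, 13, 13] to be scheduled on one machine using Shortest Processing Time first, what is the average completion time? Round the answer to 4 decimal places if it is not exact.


Sort jobs by processing time (SPT order): [2, 2, 3, 13, 13, 16, 17]
Compute completion times sequentially:
  Job 1: processing = 2, completes at 2
  Job 2: processing = 2, completes at 4
  Job 3: processing = 3, completes at 7
  Job 4: processing = 13, completes at 20
  Job 5: processing = 13, completes at 33
  Job 6: processing = 16, completes at 49
  Job 7: processing = 17, completes at 66
Sum of completion times = 181
Average completion time = 181/7 = 25.8571

25.8571


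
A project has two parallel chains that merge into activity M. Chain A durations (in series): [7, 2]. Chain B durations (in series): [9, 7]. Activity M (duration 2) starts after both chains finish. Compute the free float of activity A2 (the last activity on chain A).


ES(A2) = sum of predecessors on chain A = 7
EF(A2) = ES + duration = 7 + 2 = 9
Successor of A2 is M. ES(M) = max(sum(A), sum(B)) = max(9, 16) = 16
Free float = ES(successor) - EF(current) = 16 - 9 = 7

7


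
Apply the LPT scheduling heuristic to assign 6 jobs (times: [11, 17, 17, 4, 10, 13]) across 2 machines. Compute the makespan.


Sort jobs in decreasing order (LPT): [17, 17, 13, 11, 10, 4]
Assign each job to the least loaded machine:
  Machine 1: jobs [17, 13, 4], load = 34
  Machine 2: jobs [17, 11, 10], load = 38
Makespan = max load = 38

38


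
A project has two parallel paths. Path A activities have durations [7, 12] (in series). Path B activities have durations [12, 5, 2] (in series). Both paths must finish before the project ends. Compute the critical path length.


Path A total = 7 + 12 = 19
Path B total = 12 + 5 + 2 = 19
Critical path = longest path = max(19, 19) = 19

19


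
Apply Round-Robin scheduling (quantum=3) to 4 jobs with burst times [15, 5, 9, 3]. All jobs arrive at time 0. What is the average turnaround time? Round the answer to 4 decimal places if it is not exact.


Time quantum = 3
Execution trace:
  J1 runs 3 units, time = 3
  J2 runs 3 units, time = 6
  J3 runs 3 units, time = 9
  J4 runs 3 units, time = 12
  J1 runs 3 units, time = 15
  J2 runs 2 units, time = 17
  J3 runs 3 units, time = 20
  J1 runs 3 units, time = 23
  J3 runs 3 units, time = 26
  J1 runs 3 units, time = 29
  J1 runs 3 units, time = 32
Finish times: [32, 17, 26, 12]
Average turnaround = 87/4 = 21.75

21.75


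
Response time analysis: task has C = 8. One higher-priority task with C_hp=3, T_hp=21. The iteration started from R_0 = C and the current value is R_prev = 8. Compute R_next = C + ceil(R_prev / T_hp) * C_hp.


R_next = C + ceil(R_prev / T_hp) * C_hp
ceil(8 / 21) = ceil(0.381) = 1
Interference = 1 * 3 = 3
R_next = 8 + 3 = 11

11


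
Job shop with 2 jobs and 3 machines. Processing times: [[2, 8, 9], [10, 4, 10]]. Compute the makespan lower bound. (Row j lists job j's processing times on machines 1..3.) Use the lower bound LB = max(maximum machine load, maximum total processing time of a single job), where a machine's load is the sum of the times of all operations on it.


Machine loads:
  Machine 1: 2 + 10 = 12
  Machine 2: 8 + 4 = 12
  Machine 3: 9 + 10 = 19
Max machine load = 19
Job totals:
  Job 1: 19
  Job 2: 24
Max job total = 24
Lower bound = max(19, 24) = 24

24


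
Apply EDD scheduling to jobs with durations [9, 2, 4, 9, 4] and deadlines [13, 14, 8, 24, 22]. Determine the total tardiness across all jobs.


Sort by due date (EDD order): [(4, 8), (9, 13), (2, 14), (4, 22), (9, 24)]
Compute completion times and tardiness:
  Job 1: p=4, d=8, C=4, tardiness=max(0,4-8)=0
  Job 2: p=9, d=13, C=13, tardiness=max(0,13-13)=0
  Job 3: p=2, d=14, C=15, tardiness=max(0,15-14)=1
  Job 4: p=4, d=22, C=19, tardiness=max(0,19-22)=0
  Job 5: p=9, d=24, C=28, tardiness=max(0,28-24)=4
Total tardiness = 5

5


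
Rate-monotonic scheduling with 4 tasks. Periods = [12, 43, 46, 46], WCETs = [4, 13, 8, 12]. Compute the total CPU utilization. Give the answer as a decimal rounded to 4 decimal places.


Compute individual utilizations (exact fractions):
  Task 1: C/T = 4/12 = 1/3 (approx. 0.3333)
  Task 2: C/T = 13/43 (approx. 0.3023)
  Task 3: C/T = 8/46 = 4/23 (approx. 0.1739)
  Task 4: C/T = 12/46 = 6/23 (approx. 0.2609)
Total utilization U = 1/3 + 13/43 + 4/23 + 6/23 = 3176/2967
Rounded to 4 decimal places: U = 1.0704
RM (Liu & Layland) bound for 4 tasks = 0.756828; compare with U = 3176/2967 (approx. 1.070442)
U > 1, so the task set is not schedulable (processor overloaded).

1.0704


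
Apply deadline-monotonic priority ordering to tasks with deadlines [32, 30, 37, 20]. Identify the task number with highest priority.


Sort tasks by relative deadline (ascending):
  Task 4: deadline = 20
  Task 2: deadline = 30
  Task 1: deadline = 32
  Task 3: deadline = 37
Priority order (highest first): [4, 2, 1, 3]
Highest priority task = 4

4


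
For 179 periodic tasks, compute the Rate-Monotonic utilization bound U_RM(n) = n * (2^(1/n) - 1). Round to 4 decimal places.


Compute 2^(1/179) = 1.0038798378
Subtract 1: 1.0038798378 - 1 = 0.0038798378
Multiply by n: 179 * 0.0038798378 = 0.6944909662
Round to 4 dp: 0.6945

0.6945


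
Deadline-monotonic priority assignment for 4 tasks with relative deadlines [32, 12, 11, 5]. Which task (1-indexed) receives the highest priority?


Sort tasks by relative deadline (ascending):
  Task 4: deadline = 5
  Task 3: deadline = 11
  Task 2: deadline = 12
  Task 1: deadline = 32
Priority order (highest first): [4, 3, 2, 1]
Highest priority task = 4

4


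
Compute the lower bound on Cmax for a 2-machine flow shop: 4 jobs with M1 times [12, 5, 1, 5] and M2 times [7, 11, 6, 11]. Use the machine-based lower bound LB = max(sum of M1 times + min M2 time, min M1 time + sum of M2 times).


LB1 = sum(M1 times) + min(M2 times) = 23 + 6 = 29
LB2 = min(M1 times) + sum(M2 times) = 1 + 35 = 36
Lower bound = max(LB1, LB2) = max(29, 36) = 36

36


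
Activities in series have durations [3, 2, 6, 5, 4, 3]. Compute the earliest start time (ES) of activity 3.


Activity 3 starts after activities 1 through 2 complete.
Predecessor durations: [3, 2]
ES = 3 + 2 = 5

5


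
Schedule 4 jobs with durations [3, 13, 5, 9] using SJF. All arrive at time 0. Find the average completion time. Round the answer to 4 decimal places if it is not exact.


SJF order (ascending): [3, 5, 9, 13]
Completion times:
  Job 1: burst=3, C=3
  Job 2: burst=5, C=8
  Job 3: burst=9, C=17
  Job 4: burst=13, C=30
Average completion = 58/4 = 14.5

14.5


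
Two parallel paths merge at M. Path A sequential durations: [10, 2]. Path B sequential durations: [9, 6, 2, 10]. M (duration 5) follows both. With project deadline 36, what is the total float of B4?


Forward pass: ES(B4) = sum of predecessors on chain B = 17
EF = ES + duration = 17 + 10 = 27
Backward pass: LF(M) = deadline = 36; LS(M) = 36 - 5 = 31
LF(B4) = LS(M) - sum(successors on chain B) = 31 - 0 = 31
LS = LF - duration = 31 - 10 = 21
Total float = LS - ES = 21 - 17 = 4

4


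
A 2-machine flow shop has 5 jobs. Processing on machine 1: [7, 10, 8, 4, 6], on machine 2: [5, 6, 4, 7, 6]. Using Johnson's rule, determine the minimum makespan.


Apply Johnson's rule:
  Group 1 (a <= b): [(4, 4, 7), (5, 6, 6)]
  Group 2 (a > b): [(2, 10, 6), (1, 7, 5), (3, 8, 4)]
Optimal job order: [4, 5, 2, 1, 3]
Schedule:
  Job 4: M1 done at 4, M2 done at 11
  Job 5: M1 done at 10, M2 done at 17
  Job 2: M1 done at 20, M2 done at 26
  Job 1: M1 done at 27, M2 done at 32
  Job 3: M1 done at 35, M2 done at 39
Makespan = 39

39


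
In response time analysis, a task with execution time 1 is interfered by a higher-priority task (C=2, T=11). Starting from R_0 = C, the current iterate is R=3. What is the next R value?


R_next = C + ceil(R_prev / T_hp) * C_hp
ceil(3 / 11) = ceil(0.2727) = 1
Interference = 1 * 2 = 2
R_next = 1 + 2 = 3
R_next = R_prev, so the iteration has converged (response time = 3).

3


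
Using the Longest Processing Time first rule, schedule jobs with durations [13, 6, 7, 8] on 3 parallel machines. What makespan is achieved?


Sort jobs in decreasing order (LPT): [13, 8, 7, 6]
Assign each job to the least loaded machine:
  Machine 1: jobs [13], load = 13
  Machine 2: jobs [8], load = 8
  Machine 3: jobs [7, 6], load = 13
Makespan = max load = 13

13


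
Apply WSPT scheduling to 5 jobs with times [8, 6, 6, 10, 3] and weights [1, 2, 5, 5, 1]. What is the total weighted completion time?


Compute p/w ratios and sort ascending (WSPT): [(6, 5), (10, 5), (6, 2), (3, 1), (8, 1)]
Compute weighted completion times:
  Job (p=6,w=5): C=6, w*C=5*6=30
  Job (p=10,w=5): C=16, w*C=5*16=80
  Job (p=6,w=2): C=22, w*C=2*22=44
  Job (p=3,w=1): C=25, w*C=1*25=25
  Job (p=8,w=1): C=33, w*C=1*33=33
Total weighted completion time = 212

212


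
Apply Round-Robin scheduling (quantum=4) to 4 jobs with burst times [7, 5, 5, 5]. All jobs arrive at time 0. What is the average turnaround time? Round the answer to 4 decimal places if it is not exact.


Time quantum = 4
Execution trace:
  J1 runs 4 units, time = 4
  J2 runs 4 units, time = 8
  J3 runs 4 units, time = 12
  J4 runs 4 units, time = 16
  J1 runs 3 units, time = 19
  J2 runs 1 units, time = 20
  J3 runs 1 units, time = 21
  J4 runs 1 units, time = 22
Finish times: [19, 20, 21, 22]
Average turnaround = 82/4 = 20.5

20.5


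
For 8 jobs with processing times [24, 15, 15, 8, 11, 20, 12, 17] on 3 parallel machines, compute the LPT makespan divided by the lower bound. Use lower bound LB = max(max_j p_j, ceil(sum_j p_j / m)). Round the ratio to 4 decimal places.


LPT order: [24, 20, 17, 15, 15, 12, 11, 8]
Machine loads after assignment: [36, 43, 43]
LPT makespan = 43
Lower bound = max(max_job, ceil(total/3)) = max(24, 41) = 41
Ratio = 43 / 41 = 1.0488

1.0488


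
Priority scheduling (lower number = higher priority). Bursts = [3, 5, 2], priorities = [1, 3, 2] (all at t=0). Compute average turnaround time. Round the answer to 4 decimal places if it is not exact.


Sort by priority (ascending = highest first):
Order: [(1, 3), (2, 2), (3, 5)]
Completion times:
  Priority 1, burst=3, C=3
  Priority 2, burst=2, C=5
  Priority 3, burst=5, C=10
Average turnaround = 18/3 = 6.0

6.0


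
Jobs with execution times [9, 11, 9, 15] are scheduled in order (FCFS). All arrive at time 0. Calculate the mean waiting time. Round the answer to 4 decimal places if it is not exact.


FCFS order (as given): [9, 11, 9, 15]
Waiting times:
  Job 1: wait = 0
  Job 2: wait = 9
  Job 3: wait = 20
  Job 4: wait = 29
Sum of waiting times = 58
Average waiting time = 58/4 = 14.5

14.5


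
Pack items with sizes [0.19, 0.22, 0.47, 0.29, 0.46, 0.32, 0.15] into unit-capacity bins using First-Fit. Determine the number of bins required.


Place items sequentially using First-Fit:
  Item 0.19 -> new Bin 1
  Item 0.22 -> Bin 1 (now 0.41)
  Item 0.47 -> Bin 1 (now 0.88)
  Item 0.29 -> new Bin 2
  Item 0.46 -> Bin 2 (now 0.75)
  Item 0.32 -> new Bin 3
  Item 0.15 -> Bin 2 (now 0.9)
Total bins used = 3

3


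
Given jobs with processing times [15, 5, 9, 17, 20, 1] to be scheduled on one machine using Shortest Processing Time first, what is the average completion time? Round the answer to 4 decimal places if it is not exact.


Sort jobs by processing time (SPT order): [1, 5, 9, 15, 17, 20]
Compute completion times sequentially:
  Job 1: processing = 1, completes at 1
  Job 2: processing = 5, completes at 6
  Job 3: processing = 9, completes at 15
  Job 4: processing = 15, completes at 30
  Job 5: processing = 17, completes at 47
  Job 6: processing = 20, completes at 67
Sum of completion times = 166
Average completion time = 166/6 = 27.6667

27.6667


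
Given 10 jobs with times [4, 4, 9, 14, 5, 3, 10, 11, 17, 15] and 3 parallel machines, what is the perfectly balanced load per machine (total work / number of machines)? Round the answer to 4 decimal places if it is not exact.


Total processing time = 4 + 4 + 9 + 14 + 5 + 3 + 10 + 11 + 17 + 15 = 92
Number of machines = 3
Ideal balanced load = 92 / 3 = 30.6667

30.6667


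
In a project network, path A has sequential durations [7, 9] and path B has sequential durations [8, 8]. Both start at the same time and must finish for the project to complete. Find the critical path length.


Path A total = 7 + 9 = 16
Path B total = 8 + 8 = 16
Critical path = longest path = max(16, 16) = 16

16


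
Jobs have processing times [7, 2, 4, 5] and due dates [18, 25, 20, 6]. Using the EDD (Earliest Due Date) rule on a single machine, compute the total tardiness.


Sort by due date (EDD order): [(5, 6), (7, 18), (4, 20), (2, 25)]
Compute completion times and tardiness:
  Job 1: p=5, d=6, C=5, tardiness=max(0,5-6)=0
  Job 2: p=7, d=18, C=12, tardiness=max(0,12-18)=0
  Job 3: p=4, d=20, C=16, tardiness=max(0,16-20)=0
  Job 4: p=2, d=25, C=18, tardiness=max(0,18-25)=0
Total tardiness = 0

0


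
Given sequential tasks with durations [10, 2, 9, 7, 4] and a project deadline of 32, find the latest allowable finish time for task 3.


LF(activity 3) = deadline - sum of successor durations
Successors: activities 4 through 5 with durations [7, 4]
Sum of successor durations = 11
LF = 32 - 11 = 21

21


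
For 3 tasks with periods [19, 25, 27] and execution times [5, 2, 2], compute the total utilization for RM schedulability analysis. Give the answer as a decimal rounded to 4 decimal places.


Compute individual utilizations (exact fractions):
  Task 1: C/T = 5/19 (approx. 0.2632)
  Task 2: C/T = 2/25 (approx. 0.08)
  Task 3: C/T = 2/27 (approx. 0.0741)
Total utilization U = 5/19 + 2/25 + 2/27 = 5351/12825
Rounded to 4 decimal places: U = 0.4172
RM (Liu & Layland) bound for 3 tasks = 0.779763; compare with U = 5351/12825 (approx. 0.417232)
U <= bound, so schedulable by RM sufficient condition.

0.4172


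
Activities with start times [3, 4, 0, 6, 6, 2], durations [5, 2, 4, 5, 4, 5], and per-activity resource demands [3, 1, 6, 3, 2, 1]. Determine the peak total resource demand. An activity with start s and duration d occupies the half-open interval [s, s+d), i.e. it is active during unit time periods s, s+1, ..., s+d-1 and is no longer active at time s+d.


Each activity i is active on [start_i, start_i + duration_i).
Compute total resource usage per time slot:
  t=0: active resources = [6], total = 6
  t=1: active resources = [6], total = 6
  t=2: active resources = [6, 1], total = 7
  t=3: active resources = [3, 6, 1], total = 10
  t=4: active resources = [3, 1, 1], total = 5
  t=5: active resources = [3, 1, 1], total = 5
  t=6: active resources = [3, 3, 2, 1], total = 9
  t=7: active resources = [3, 3, 2], total = 8
  t=8: active resources = [3, 2], total = 5
  t=9: active resources = [3, 2], total = 5
  t=10: active resources = [3], total = 3
Peak resource demand = 10

10


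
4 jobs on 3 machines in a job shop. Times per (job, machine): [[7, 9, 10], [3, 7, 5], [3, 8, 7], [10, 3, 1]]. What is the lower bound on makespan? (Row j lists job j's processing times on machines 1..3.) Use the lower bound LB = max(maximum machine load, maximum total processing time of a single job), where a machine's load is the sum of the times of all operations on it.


Machine loads:
  Machine 1: 7 + 3 + 3 + 10 = 23
  Machine 2: 9 + 7 + 8 + 3 = 27
  Machine 3: 10 + 5 + 7 + 1 = 23
Max machine load = 27
Job totals:
  Job 1: 26
  Job 2: 15
  Job 3: 18
  Job 4: 14
Max job total = 26
Lower bound = max(27, 26) = 27

27


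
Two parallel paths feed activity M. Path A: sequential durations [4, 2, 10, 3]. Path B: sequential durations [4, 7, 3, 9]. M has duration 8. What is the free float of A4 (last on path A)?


ES(A4) = sum of predecessors on chain A = 16
EF(A4) = ES + duration = 16 + 3 = 19
Successor of A4 is M. ES(M) = max(sum(A), sum(B)) = max(19, 23) = 23
Free float = ES(successor) - EF(current) = 23 - 19 = 4

4


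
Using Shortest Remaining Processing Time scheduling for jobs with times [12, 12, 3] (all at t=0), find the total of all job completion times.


Since all jobs arrive at t=0, SRPT equals SPT ordering.
SPT order: [3, 12, 12]
Completion times:
  Job 1: p=3, C=3
  Job 2: p=12, C=15
  Job 3: p=12, C=27
Total completion time = 3 + 15 + 27 = 45

45


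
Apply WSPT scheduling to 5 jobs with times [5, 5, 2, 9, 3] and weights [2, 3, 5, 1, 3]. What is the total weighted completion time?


Compute p/w ratios and sort ascending (WSPT): [(2, 5), (3, 3), (5, 3), (5, 2), (9, 1)]
Compute weighted completion times:
  Job (p=2,w=5): C=2, w*C=5*2=10
  Job (p=3,w=3): C=5, w*C=3*5=15
  Job (p=5,w=3): C=10, w*C=3*10=30
  Job (p=5,w=2): C=15, w*C=2*15=30
  Job (p=9,w=1): C=24, w*C=1*24=24
Total weighted completion time = 109

109


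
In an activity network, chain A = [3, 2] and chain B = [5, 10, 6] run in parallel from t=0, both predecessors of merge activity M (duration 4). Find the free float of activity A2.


ES(A2) = sum of predecessors on chain A = 3
EF(A2) = ES + duration = 3 + 2 = 5
Successor of A2 is M. ES(M) = max(sum(A), sum(B)) = max(5, 21) = 21
Free float = ES(successor) - EF(current) = 21 - 5 = 16

16


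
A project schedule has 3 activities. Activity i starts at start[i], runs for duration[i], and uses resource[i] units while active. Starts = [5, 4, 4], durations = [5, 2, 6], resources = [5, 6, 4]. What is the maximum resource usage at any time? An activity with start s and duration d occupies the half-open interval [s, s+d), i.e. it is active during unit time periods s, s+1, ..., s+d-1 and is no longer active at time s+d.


Each activity i is active on [start_i, start_i + duration_i).
Compute total resource usage per time slot:
  t=0: active resources = [], total = 0
  t=1: active resources = [], total = 0
  t=2: active resources = [], total = 0
  t=3: active resources = [], total = 0
  t=4: active resources = [6, 4], total = 10
  t=5: active resources = [5, 6, 4], total = 15
  t=6: active resources = [5, 4], total = 9
  t=7: active resources = [5, 4], total = 9
  t=8: active resources = [5, 4], total = 9
  t=9: active resources = [5, 4], total = 9
Peak resource demand = 15

15


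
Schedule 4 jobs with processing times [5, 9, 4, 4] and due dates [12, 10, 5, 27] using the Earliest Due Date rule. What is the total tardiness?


Sort by due date (EDD order): [(4, 5), (9, 10), (5, 12), (4, 27)]
Compute completion times and tardiness:
  Job 1: p=4, d=5, C=4, tardiness=max(0,4-5)=0
  Job 2: p=9, d=10, C=13, tardiness=max(0,13-10)=3
  Job 3: p=5, d=12, C=18, tardiness=max(0,18-12)=6
  Job 4: p=4, d=27, C=22, tardiness=max(0,22-27)=0
Total tardiness = 9

9


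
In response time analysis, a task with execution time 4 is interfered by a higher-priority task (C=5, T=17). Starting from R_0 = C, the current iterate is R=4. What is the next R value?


R_next = C + ceil(R_prev / T_hp) * C_hp
ceil(4 / 17) = ceil(0.2353) = 1
Interference = 1 * 5 = 5
R_next = 4 + 5 = 9

9


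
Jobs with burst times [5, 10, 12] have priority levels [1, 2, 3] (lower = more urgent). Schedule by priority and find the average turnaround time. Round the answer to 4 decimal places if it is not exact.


Sort by priority (ascending = highest first):
Order: [(1, 5), (2, 10), (3, 12)]
Completion times:
  Priority 1, burst=5, C=5
  Priority 2, burst=10, C=15
  Priority 3, burst=12, C=27
Average turnaround = 47/3 = 15.6667

15.6667


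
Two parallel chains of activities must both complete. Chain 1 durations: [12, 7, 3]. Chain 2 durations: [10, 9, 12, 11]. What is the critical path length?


Path A total = 12 + 7 + 3 = 22
Path B total = 10 + 9 + 12 + 11 = 42
Critical path = longest path = max(22, 42) = 42

42


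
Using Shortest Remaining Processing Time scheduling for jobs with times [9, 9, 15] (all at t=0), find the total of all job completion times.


Since all jobs arrive at t=0, SRPT equals SPT ordering.
SPT order: [9, 9, 15]
Completion times:
  Job 1: p=9, C=9
  Job 2: p=9, C=18
  Job 3: p=15, C=33
Total completion time = 9 + 18 + 33 = 60

60


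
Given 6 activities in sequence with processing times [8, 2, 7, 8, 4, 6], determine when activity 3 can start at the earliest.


Activity 3 starts after activities 1 through 2 complete.
Predecessor durations: [8, 2]
ES = 8 + 2 = 10

10


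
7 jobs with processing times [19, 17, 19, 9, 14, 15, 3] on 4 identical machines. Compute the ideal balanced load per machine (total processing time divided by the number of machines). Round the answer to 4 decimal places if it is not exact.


Total processing time = 19 + 17 + 19 + 9 + 14 + 15 + 3 = 96
Number of machines = 4
Ideal balanced load = 96 / 4 = 24.0

24.0


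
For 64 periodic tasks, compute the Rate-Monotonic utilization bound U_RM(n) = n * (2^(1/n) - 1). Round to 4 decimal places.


Compute 2^(1/64) = 1.0108892861
Subtract 1: 1.0108892861 - 1 = 0.0108892861
Multiply by n: 64 * 0.0108892861 = 0.6969143104
Round to 4 dp: 0.6969

0.6969


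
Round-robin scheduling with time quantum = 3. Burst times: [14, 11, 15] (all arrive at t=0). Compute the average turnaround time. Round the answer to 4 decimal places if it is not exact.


Time quantum = 3
Execution trace:
  J1 runs 3 units, time = 3
  J2 runs 3 units, time = 6
  J3 runs 3 units, time = 9
  J1 runs 3 units, time = 12
  J2 runs 3 units, time = 15
  J3 runs 3 units, time = 18
  J1 runs 3 units, time = 21
  J2 runs 3 units, time = 24
  J3 runs 3 units, time = 27
  J1 runs 3 units, time = 30
  J2 runs 2 units, time = 32
  J3 runs 3 units, time = 35
  J1 runs 2 units, time = 37
  J3 runs 3 units, time = 40
Finish times: [37, 32, 40]
Average turnaround = 109/3 = 36.3333

36.3333


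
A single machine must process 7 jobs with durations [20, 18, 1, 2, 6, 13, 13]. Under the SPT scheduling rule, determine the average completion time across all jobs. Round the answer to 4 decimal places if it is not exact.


Sort jobs by processing time (SPT order): [1, 2, 6, 13, 13, 18, 20]
Compute completion times sequentially:
  Job 1: processing = 1, completes at 1
  Job 2: processing = 2, completes at 3
  Job 3: processing = 6, completes at 9
  Job 4: processing = 13, completes at 22
  Job 5: processing = 13, completes at 35
  Job 6: processing = 18, completes at 53
  Job 7: processing = 20, completes at 73
Sum of completion times = 196
Average completion time = 196/7 = 28.0

28.0


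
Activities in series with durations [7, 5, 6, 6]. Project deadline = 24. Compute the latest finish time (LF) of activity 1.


LF(activity 1) = deadline - sum of successor durations
Successors: activities 2 through 4 with durations [5, 6, 6]
Sum of successor durations = 17
LF = 24 - 17 = 7

7


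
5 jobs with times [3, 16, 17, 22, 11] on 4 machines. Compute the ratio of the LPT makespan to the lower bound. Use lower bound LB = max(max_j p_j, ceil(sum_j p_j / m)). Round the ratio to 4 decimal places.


LPT order: [22, 17, 16, 11, 3]
Machine loads after assignment: [22, 17, 16, 14]
LPT makespan = 22
Lower bound = max(max_job, ceil(total/4)) = max(22, 18) = 22
Ratio = 22 / 22 = 1.0

1.0


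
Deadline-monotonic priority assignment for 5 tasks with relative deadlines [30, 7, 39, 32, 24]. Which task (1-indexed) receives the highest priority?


Sort tasks by relative deadline (ascending):
  Task 2: deadline = 7
  Task 5: deadline = 24
  Task 1: deadline = 30
  Task 4: deadline = 32
  Task 3: deadline = 39
Priority order (highest first): [2, 5, 1, 4, 3]
Highest priority task = 2

2


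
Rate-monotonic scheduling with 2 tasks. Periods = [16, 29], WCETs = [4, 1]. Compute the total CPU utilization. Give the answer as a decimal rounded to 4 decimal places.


Compute individual utilizations (exact fractions):
  Task 1: C/T = 4/16 = 1/4 (approx. 0.25)
  Task 2: C/T = 1/29 (approx. 0.0345)
Total utilization U = 1/4 + 1/29 = 33/116
Rounded to 4 decimal places: U = 0.2845
RM (Liu & Layland) bound for 2 tasks = 0.828427; compare with U = 33/116 (approx. 0.284483)
U <= bound, so schedulable by RM sufficient condition.

0.2845


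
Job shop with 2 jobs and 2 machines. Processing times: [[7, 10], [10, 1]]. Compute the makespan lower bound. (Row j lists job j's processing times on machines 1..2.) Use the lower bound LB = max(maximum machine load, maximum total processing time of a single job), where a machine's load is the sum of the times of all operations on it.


Machine loads:
  Machine 1: 7 + 10 = 17
  Machine 2: 10 + 1 = 11
Max machine load = 17
Job totals:
  Job 1: 17
  Job 2: 11
Max job total = 17
Lower bound = max(17, 17) = 17

17


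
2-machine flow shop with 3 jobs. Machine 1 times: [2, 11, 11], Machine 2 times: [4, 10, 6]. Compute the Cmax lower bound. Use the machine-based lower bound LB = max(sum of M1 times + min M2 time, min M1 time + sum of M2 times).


LB1 = sum(M1 times) + min(M2 times) = 24 + 4 = 28
LB2 = min(M1 times) + sum(M2 times) = 2 + 20 = 22
Lower bound = max(LB1, LB2) = max(28, 22) = 28

28


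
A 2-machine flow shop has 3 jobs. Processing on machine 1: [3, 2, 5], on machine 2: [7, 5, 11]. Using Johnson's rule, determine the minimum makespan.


Apply Johnson's rule:
  Group 1 (a <= b): [(2, 2, 5), (1, 3, 7), (3, 5, 11)]
  Group 2 (a > b): []
Optimal job order: [2, 1, 3]
Schedule:
  Job 2: M1 done at 2, M2 done at 7
  Job 1: M1 done at 5, M2 done at 14
  Job 3: M1 done at 10, M2 done at 25
Makespan = 25

25


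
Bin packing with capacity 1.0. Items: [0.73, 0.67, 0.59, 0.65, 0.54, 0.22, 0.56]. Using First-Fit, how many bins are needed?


Place items sequentially using First-Fit:
  Item 0.73 -> new Bin 1
  Item 0.67 -> new Bin 2
  Item 0.59 -> new Bin 3
  Item 0.65 -> new Bin 4
  Item 0.54 -> new Bin 5
  Item 0.22 -> Bin 1 (now 0.95)
  Item 0.56 -> new Bin 6
Total bins used = 6

6


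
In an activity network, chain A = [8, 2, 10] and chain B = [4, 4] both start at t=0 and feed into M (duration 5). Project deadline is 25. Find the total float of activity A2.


Forward pass: ES(A2) = sum of predecessors on chain A = 8
EF = ES + duration = 8 + 2 = 10
Backward pass: LF(M) = deadline = 25; LS(M) = 25 - 5 = 20
LF(A2) = LS(M) - sum(successors on chain A) = 20 - 10 = 10
LS = LF - duration = 10 - 2 = 8
Total float = LS - ES = 8 - 8 = 0

0


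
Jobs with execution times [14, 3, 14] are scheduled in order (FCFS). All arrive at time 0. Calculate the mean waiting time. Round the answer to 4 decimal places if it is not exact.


FCFS order (as given): [14, 3, 14]
Waiting times:
  Job 1: wait = 0
  Job 2: wait = 14
  Job 3: wait = 17
Sum of waiting times = 31
Average waiting time = 31/3 = 10.3333

10.3333


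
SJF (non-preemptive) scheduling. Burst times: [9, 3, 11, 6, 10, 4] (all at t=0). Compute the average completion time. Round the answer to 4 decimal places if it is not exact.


SJF order (ascending): [3, 4, 6, 9, 10, 11]
Completion times:
  Job 1: burst=3, C=3
  Job 2: burst=4, C=7
  Job 3: burst=6, C=13
  Job 4: burst=9, C=22
  Job 5: burst=10, C=32
  Job 6: burst=11, C=43
Average completion = 120/6 = 20.0

20.0


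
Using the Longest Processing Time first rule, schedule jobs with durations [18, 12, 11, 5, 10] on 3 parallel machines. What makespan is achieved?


Sort jobs in decreasing order (LPT): [18, 12, 11, 10, 5]
Assign each job to the least loaded machine:
  Machine 1: jobs [18], load = 18
  Machine 2: jobs [12, 5], load = 17
  Machine 3: jobs [11, 10], load = 21
Makespan = max load = 21

21


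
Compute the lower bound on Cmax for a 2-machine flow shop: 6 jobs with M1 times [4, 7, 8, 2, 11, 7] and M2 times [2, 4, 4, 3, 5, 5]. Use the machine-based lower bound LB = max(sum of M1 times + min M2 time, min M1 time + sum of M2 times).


LB1 = sum(M1 times) + min(M2 times) = 39 + 2 = 41
LB2 = min(M1 times) + sum(M2 times) = 2 + 23 = 25
Lower bound = max(LB1, LB2) = max(41, 25) = 41

41


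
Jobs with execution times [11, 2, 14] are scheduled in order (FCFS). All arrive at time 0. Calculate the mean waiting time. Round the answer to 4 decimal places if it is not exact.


FCFS order (as given): [11, 2, 14]
Waiting times:
  Job 1: wait = 0
  Job 2: wait = 11
  Job 3: wait = 13
Sum of waiting times = 24
Average waiting time = 24/3 = 8.0

8.0


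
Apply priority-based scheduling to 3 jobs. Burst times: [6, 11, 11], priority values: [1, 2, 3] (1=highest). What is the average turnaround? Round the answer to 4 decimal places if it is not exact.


Sort by priority (ascending = highest first):
Order: [(1, 6), (2, 11), (3, 11)]
Completion times:
  Priority 1, burst=6, C=6
  Priority 2, burst=11, C=17
  Priority 3, burst=11, C=28
Average turnaround = 51/3 = 17.0

17.0


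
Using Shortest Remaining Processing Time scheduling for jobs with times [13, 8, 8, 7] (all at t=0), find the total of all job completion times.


Since all jobs arrive at t=0, SRPT equals SPT ordering.
SPT order: [7, 8, 8, 13]
Completion times:
  Job 1: p=7, C=7
  Job 2: p=8, C=15
  Job 3: p=8, C=23
  Job 4: p=13, C=36
Total completion time = 7 + 15 + 23 + 36 = 81

81


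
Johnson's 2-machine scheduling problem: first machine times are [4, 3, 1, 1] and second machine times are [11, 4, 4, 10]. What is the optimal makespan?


Apply Johnson's rule:
  Group 1 (a <= b): [(3, 1, 4), (4, 1, 10), (2, 3, 4), (1, 4, 11)]
  Group 2 (a > b): []
Optimal job order: [3, 4, 2, 1]
Schedule:
  Job 3: M1 done at 1, M2 done at 5
  Job 4: M1 done at 2, M2 done at 15
  Job 2: M1 done at 5, M2 done at 19
  Job 1: M1 done at 9, M2 done at 30
Makespan = 30

30


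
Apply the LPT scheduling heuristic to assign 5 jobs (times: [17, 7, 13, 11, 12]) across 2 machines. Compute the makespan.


Sort jobs in decreasing order (LPT): [17, 13, 12, 11, 7]
Assign each job to the least loaded machine:
  Machine 1: jobs [17, 11], load = 28
  Machine 2: jobs [13, 12, 7], load = 32
Makespan = max load = 32

32


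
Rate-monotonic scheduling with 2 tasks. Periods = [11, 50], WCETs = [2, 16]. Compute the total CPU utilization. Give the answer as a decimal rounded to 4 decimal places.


Compute individual utilizations (exact fractions):
  Task 1: C/T = 2/11 (approx. 0.1818)
  Task 2: C/T = 16/50 = 8/25 (approx. 0.32)
Total utilization U = 2/11 + 8/25 = 138/275
Rounded to 4 decimal places: U = 0.5018
RM (Liu & Layland) bound for 2 tasks = 0.828427; compare with U = 138/275 (approx. 0.501818)
U <= bound, so schedulable by RM sufficient condition.

0.5018
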